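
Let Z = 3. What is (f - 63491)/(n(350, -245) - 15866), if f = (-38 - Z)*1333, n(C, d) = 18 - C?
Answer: 4544/623 ≈ 7.2937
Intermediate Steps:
f = -54653 (f = (-38 - 1*3)*1333 = (-38 - 3)*1333 = -41*1333 = -54653)
(f - 63491)/(n(350, -245) - 15866) = (-54653 - 63491)/((18 - 1*350) - 15866) = -118144/((18 - 350) - 15866) = -118144/(-332 - 15866) = -118144/(-16198) = -118144*(-1/16198) = 4544/623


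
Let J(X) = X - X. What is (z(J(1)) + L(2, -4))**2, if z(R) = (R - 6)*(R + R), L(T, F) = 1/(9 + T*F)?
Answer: 1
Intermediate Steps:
L(T, F) = 1/(9 + F*T)
J(X) = 0
z(R) = 2*R*(-6 + R) (z(R) = (-6 + R)*(2*R) = 2*R*(-6 + R))
(z(J(1)) + L(2, -4))**2 = (2*0*(-6 + 0) + 1/(9 - 4*2))**2 = (2*0*(-6) + 1/(9 - 8))**2 = (0 + 1/1)**2 = (0 + 1)**2 = 1**2 = 1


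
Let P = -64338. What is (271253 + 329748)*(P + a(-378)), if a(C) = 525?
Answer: -38351676813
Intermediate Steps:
(271253 + 329748)*(P + a(-378)) = (271253 + 329748)*(-64338 + 525) = 601001*(-63813) = -38351676813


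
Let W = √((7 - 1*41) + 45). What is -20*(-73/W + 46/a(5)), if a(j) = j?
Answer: -184 + 1460*√11/11 ≈ 256.21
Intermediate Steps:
W = √11 (W = √((7 - 41) + 45) = √(-34 + 45) = √11 ≈ 3.3166)
-20*(-73/W + 46/a(5)) = -20*(-73*√11/11 + 46/5) = -20*(46/5 - 73*√11/11) = -184 + 1460*√11/11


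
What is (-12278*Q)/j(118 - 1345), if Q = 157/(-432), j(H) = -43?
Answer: -963823/9288 ≈ -103.77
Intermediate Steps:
Q = -157/432 (Q = 157*(-1/432) = -157/432 ≈ -0.36343)
(-12278*Q)/j(118 - 1345) = -12278*(-157/432)/(-43) = (963823/216)*(-1/43) = -963823/9288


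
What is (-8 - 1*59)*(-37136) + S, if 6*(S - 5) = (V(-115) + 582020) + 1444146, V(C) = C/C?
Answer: 5651623/2 ≈ 2.8258e+6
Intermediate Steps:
V(C) = 1
S = 675399/2 (S = 5 + ((1 + 582020) + 1444146)/6 = 5 + (582021 + 1444146)/6 = 5 + (1/6)*2026167 = 5 + 675389/2 = 675399/2 ≈ 3.3770e+5)
(-8 - 1*59)*(-37136) + S = (-8 - 1*59)*(-37136) + 675399/2 = (-8 - 59)*(-37136) + 675399/2 = -67*(-37136) + 675399/2 = 2488112 + 675399/2 = 5651623/2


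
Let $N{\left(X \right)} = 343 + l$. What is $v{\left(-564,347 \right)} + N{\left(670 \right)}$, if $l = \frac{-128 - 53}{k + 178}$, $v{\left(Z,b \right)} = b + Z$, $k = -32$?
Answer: $\frac{18215}{146} \approx 124.76$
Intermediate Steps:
$v{\left(Z,b \right)} = Z + b$
$l = - \frac{181}{146}$ ($l = \frac{-128 - 53}{-32 + 178} = - \frac{181}{146} \approx -1.2397$)
$N{\left(X \right)} = \frac{49897}{146}$ ($N{\left(X \right)} = 343 - \frac{181}{146} = \frac{49897}{146}$)
$v{\left(-564,347 \right)} + N{\left(670 \right)} = \left(-564 + 347\right) + \frac{49897}{146} = -217 + \frac{49897}{146} = \frac{18215}{146}$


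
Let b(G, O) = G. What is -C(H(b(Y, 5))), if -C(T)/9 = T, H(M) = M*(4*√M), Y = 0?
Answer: 0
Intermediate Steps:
H(M) = 4*M^(3/2)
C(T) = -9*T
-C(H(b(Y, 5))) = -(-9)*4*0^(3/2) = -(-9)*4*0 = -(-9)*0 = -1*0 = 0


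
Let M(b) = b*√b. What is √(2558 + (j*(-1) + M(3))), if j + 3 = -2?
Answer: √(2563 + 3*√3) ≈ 50.677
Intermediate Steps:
j = -5 (j = -3 - 2 = -5)
M(b) = b^(3/2)
√(2558 + (j*(-1) + M(3))) = √(2558 + (-5*(-1) + 3^(3/2))) = √(2558 + (5 + 3*√3)) = √(2563 + 3*√3)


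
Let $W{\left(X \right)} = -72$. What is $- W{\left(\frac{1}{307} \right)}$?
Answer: $72$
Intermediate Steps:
$- W{\left(\frac{1}{307} \right)} = \left(-1\right) \left(-72\right) = 72$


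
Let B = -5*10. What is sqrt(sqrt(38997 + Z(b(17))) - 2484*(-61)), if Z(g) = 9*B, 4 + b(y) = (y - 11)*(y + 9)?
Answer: sqrt(151524 + 3*sqrt(4283)) ≈ 389.51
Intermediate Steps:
B = -50
b(y) = -4 + (-11 + y)*(9 + y) (b(y) = -4 + (y - 11)*(y + 9) = -4 + (-11 + y)*(9 + y))
Z(g) = -450 (Z(g) = 9*(-50) = -450)
sqrt(sqrt(38997 + Z(b(17))) - 2484*(-61)) = sqrt(sqrt(38997 - 450) - 2484*(-61)) = sqrt(sqrt(38547) + 151524) = sqrt(3*sqrt(4283) + 151524) = sqrt(151524 + 3*sqrt(4283))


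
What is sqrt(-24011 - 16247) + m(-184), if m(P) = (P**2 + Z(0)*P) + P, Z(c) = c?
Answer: 33672 + I*sqrt(40258) ≈ 33672.0 + 200.64*I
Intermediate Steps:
m(P) = P + P**2 (m(P) = (P**2 + 0*P) + P = (P**2 + 0) + P = P**2 + P = P + P**2)
sqrt(-24011 - 16247) + m(-184) = sqrt(-24011 - 16247) - 184*(1 - 184) = sqrt(-40258) - 184*(-183) = I*sqrt(40258) + 33672 = 33672 + I*sqrt(40258)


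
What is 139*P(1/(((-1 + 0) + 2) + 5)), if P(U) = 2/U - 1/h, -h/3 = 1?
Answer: 5143/3 ≈ 1714.3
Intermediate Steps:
h = -3 (h = -3*1 = -3)
P(U) = 1/3 + 2/U (P(U) = 2/U - 1/(-3) = 2/U - 1*(-1/3) = 2/U + 1/3 = 1/3 + 2/U)
139*P(1/(((-1 + 0) + 2) + 5)) = 139*((6 + 1/(((-1 + 0) + 2) + 5))/(3*(1/(((-1 + 0) + 2) + 5)))) = 139*((6 + 1/((-1 + 2) + 5))/(3*(1/((-1 + 2) + 5)))) = 139*((6 + 1/(1 + 5))/(3*(1/(1 + 5)))) = 139*((6 + 1/6)/(3*(1/6))) = 139*((1/3)*6*(37/6)) = 139*(37/3) = 5143/3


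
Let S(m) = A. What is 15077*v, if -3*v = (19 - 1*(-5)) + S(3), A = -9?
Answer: -75385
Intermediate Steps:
S(m) = -9
v = -5 (v = -((19 - 1*(-5)) - 9)/3 = -((19 + 5) - 9)/3 = -(24 - 9)/3 = -1/3*15 = -5)
15077*v = 15077*(-5) = -75385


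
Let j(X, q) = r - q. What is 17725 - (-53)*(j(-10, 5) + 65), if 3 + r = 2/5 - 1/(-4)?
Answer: 415609/20 ≈ 20780.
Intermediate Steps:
r = -47/20 (r = -3 + (2/5 - 1/(-4)) = -3 + (2*(⅕) - 1*(-¼)) = -3 + (⅖ + ¼) = -3 + 13/20 = -47/20 ≈ -2.3500)
j(X, q) = -47/20 - q
17725 - (-53)*(j(-10, 5) + 65) = 17725 - (-53)*((-47/20 - 1*5) + 65) = 17725 - (-53)*((-47/20 - 5) + 65) = 17725 - (-53)*(-147/20 + 65) = 17725 - (-53)*1153/20 = 17725 - 1*(-61109/20) = 17725 + 61109/20 = 415609/20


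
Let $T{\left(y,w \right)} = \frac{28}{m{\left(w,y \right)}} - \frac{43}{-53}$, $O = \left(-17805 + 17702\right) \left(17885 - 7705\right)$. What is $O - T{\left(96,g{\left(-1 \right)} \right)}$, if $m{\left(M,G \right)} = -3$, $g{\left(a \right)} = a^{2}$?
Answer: $- \frac{166716505}{159} \approx -1.0485 \cdot 10^{6}$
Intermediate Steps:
$O = -1048540$ ($O = \left(-103\right) 10180 = -1048540$)
$T{\left(y,w \right)} = - \frac{1355}{159}$ ($T{\left(y,w \right)} = \frac{28}{-3} - \frac{43}{-53} = 28 \left(- \frac{1}{3}\right) - - \frac{43}{53} = - \frac{28}{3} + \frac{43}{53} = - \frac{1355}{159}$)
$O - T{\left(96,g{\left(-1 \right)} \right)} = -1048540 - - \frac{1355}{159} = -1048540 + \frac{1355}{159} = - \frac{166716505}{159}$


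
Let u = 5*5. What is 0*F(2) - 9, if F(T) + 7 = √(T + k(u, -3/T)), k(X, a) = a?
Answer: -9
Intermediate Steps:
u = 25
F(T) = -7 + √(T - 3/T)
0*F(2) - 9 = 0*(-7 + √(2 - 3/2)) - 9 = 0*(-7 + √(½)) - 9 = 0*(-7 + √2/2) - 9 = 0 - 9 = -9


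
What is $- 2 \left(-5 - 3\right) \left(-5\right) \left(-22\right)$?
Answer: $1760$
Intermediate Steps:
$- 2 \left(-5 - 3\right) \left(-5\right) \left(-22\right) = \left(-2\right) \left(-8\right) \left(-5\right) \left(-22\right) = 16 \left(-5\right) \left(-22\right) = \left(-80\right) \left(-22\right) = 1760$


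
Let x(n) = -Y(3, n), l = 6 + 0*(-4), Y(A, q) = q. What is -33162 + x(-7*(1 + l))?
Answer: -33113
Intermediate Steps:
l = 6 (l = 6 + 0 = 6)
x(n) = -n
-33162 + x(-7*(1 + l)) = -33162 - (-7)*(1 + 6) = -33162 - (-7)*7 = -33162 - 1*(-49) = -33162 + 49 = -33113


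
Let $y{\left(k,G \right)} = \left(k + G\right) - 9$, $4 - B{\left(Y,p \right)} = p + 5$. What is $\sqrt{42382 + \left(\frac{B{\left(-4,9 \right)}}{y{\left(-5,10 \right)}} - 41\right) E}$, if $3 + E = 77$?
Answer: $\sqrt{39533} \approx 198.83$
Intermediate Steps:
$E = 74$ ($E = -3 + 77 = 74$)
$B{\left(Y,p \right)} = -1 - p$ ($B{\left(Y,p \right)} = 4 - \left(p + 5\right) = 4 - \left(5 + p\right) = -1 - p$)
$y{\left(k,G \right)} = -9 + G + k$ ($y{\left(k,G \right)} = \left(G + k\right) - 9 = -9 + G + k$)
$\sqrt{42382 + \left(\frac{B{\left(-4,9 \right)}}{y{\left(-5,10 \right)}} - 41\right) E} = \sqrt{42382 + \left(\frac{-1 - 9}{-9 + 10 - 5} - 41\right) 74} = \sqrt{42382 + \left(\frac{-1 - 9}{-4} - 41\right) 74} = \sqrt{42382 + \left(\left(-10\right) \left(- \frac{1}{4}\right) - 41\right) 74} = \sqrt{42382 + \left(\frac{5}{2} - 41\right) 74} = \sqrt{42382 - 2849} = \sqrt{39533}$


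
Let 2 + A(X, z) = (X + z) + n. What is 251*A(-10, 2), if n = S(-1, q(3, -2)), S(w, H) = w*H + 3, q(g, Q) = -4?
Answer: -753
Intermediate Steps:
S(w, H) = 3 + H*w (S(w, H) = H*w + 3 = 3 + H*w)
n = 7 (n = 3 - 4*(-1) = 3 + 4 = 7)
A(X, z) = 5 + X + z (A(X, z) = -2 + ((X + z) + 7) = -2 + (7 + X + z) = 5 + X + z)
251*A(-10, 2) = 251*(5 - 10 + 2) = 251*(-3) = -753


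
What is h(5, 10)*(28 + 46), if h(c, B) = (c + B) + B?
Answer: 1850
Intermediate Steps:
h(c, B) = c + 2*B (h(c, B) = (B + c) + B = c + 2*B)
h(5, 10)*(28 + 46) = (5 + 2*10)*(28 + 46) = (5 + 20)*74 = 25*74 = 1850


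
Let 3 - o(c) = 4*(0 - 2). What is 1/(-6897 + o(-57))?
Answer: -1/6886 ≈ -0.00014522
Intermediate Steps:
o(c) = 11 (o(c) = 3 - 4*(0 - 2) = 3 - 4*(-2) = 3 - 1*(-8) = 3 + 8 = 11)
1/(-6897 + o(-57)) = 1/(-6897 + 11) = 1/(-6886) = -1/6886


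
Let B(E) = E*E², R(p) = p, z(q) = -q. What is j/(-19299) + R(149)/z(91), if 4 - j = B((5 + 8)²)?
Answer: 20779224/83629 ≈ 248.47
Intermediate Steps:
B(E) = E³
j = -4826805 (j = 4 - ((5 + 8)²)³ = 4 - (13²)³ = 4 - 1*169³ = 4 - 1*4826809 = 4 - 4826809 = -4826805)
j/(-19299) + R(149)/z(91) = -4826805/(-19299) + 149/((-1*91)) = -4826805*(-1/19299) + 149/(-91) = 1608935/6433 + 149*(-1/91) = 1608935/6433 - 149/91 = 20779224/83629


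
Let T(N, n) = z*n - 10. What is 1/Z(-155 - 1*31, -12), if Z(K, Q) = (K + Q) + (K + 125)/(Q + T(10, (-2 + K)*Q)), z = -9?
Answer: -20326/4024487 ≈ -0.0050506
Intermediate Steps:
T(N, n) = -10 - 9*n (T(N, n) = -9*n - 10 = -10 - 9*n)
Z(K, Q) = K + Q + (125 + K)/(-10 + Q - 9*Q*(-2 + K)) (Z(K, Q) = (K + Q) + (K + 125)/(Q + (-10 - 9*(-2 + K)*Q)) = (K + Q) + (125 + K)/(Q + (-10 - 9*Q*(-2 + K))) = (K + Q) + (125 + K)/(-10 + Q - 9*Q*(-2 + K)) = K + Q + (125 + K)/(-10 + Q - 9*Q*(-2 + K)))
1/Z(-155 - 1*31, -12) = 1/((-125 - 19*(-12)² + 9*(-155 - 1*31) + 10*(-12) - 19*(-155 - 1*31)*(-12) + 9*(-155 - 1*31)*(-12)² + 9*(-12)*(-155 - 1*31)²)/(10 - 19*(-12) + 9*(-155 - 1*31)*(-12))) = 1/((-125 - 19*144 + 9*(-155 - 31) - 120 - 19*(-155 - 31)*(-12) + 9*(-155 - 31)*144 + 9*(-12)*(-155 - 31)²)/(10 + 228 + 9*(-155 - 31)*(-12))) = 1/((-125 - 2736 + 9*(-186) - 120 - 19*(-186)*(-12) + 9*(-186)*144 + 9*(-12)*(-186)²)/(10 + 228 + 9*(-186)*(-12))) = 1/((-125 - 2736 - 1674 - 120 - 42408 - 241056 + 9*(-12)*34596)/(10 + 228 + 20088)) = 1/((-125 - 2736 - 1674 - 120 - 42408 - 241056 - 3736368)/20326) = 1/((1/20326)*(-4024487)) = 1/(-4024487/20326) = -20326/4024487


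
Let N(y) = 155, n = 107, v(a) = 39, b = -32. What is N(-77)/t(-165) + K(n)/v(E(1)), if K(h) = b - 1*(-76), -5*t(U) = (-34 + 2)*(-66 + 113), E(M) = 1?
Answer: 96401/58656 ≈ 1.6435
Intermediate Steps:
t(U) = 1504/5 (t(U) = -(-34 + 2)*(-66 + 113)/5 = -(-32)*47/5 = -⅕*(-1504) = 1504/5)
K(h) = 44 (K(h) = -32 - 1*(-76) = -32 + 76 = 44)
N(-77)/t(-165) + K(n)/v(E(1)) = 155/(1504/5) + 44/39 = 155*(5/1504) + 44*(1/39) = 775/1504 + 44/39 = 96401/58656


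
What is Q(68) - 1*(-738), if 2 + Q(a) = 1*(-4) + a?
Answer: 800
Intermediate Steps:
Q(a) = -6 + a (Q(a) = -2 + (1*(-4) + a) = -2 + (-4 + a) = -6 + a)
Q(68) - 1*(-738) = (-6 + 68) - 1*(-738) = 62 + 738 = 800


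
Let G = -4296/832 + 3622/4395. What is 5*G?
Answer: -1983427/91416 ≈ -21.697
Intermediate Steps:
G = -1983427/457080 (G = -4296*1/832 + 3622*(1/4395) = -537/104 + 3622/4395 = -1983427/457080 ≈ -4.3393)
5*G = 5*(-1983427/457080) = -1983427/91416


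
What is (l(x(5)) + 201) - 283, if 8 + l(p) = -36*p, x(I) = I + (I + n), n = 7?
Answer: -702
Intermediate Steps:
x(I) = 7 + 2*I (x(I) = I + (I + 7) = I + (7 + I) = 7 + 2*I)
l(p) = -8 - 36*p
(l(x(5)) + 201) - 283 = ((-8 - 36*(7 + 2*5)) + 201) - 283 = ((-8 - 36*(7 + 10)) + 201) - 283 = ((-8 - 36*17) + 201) - 283 = ((-8 - 612) + 201) - 283 = (-620 + 201) - 283 = -419 - 283 = -702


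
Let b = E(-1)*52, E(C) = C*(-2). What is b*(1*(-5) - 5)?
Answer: -1040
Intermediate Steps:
E(C) = -2*C
b = 104 (b = -2*(-1)*52 = 2*52 = 104)
b*(1*(-5) - 5) = 104*(1*(-5) - 5) = 104*(-5 - 5) = 104*(-10) = -1040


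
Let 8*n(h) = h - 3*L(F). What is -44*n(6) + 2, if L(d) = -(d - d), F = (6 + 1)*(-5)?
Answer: -31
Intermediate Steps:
F = -35 (F = 7*(-5) = -35)
L(d) = 0 (L(d) = -1*0 = 0)
n(h) = h/8 (n(h) = (h - 3*0)/8 = (h + 0)/8 = h/8)
-44*n(6) + 2 = -11*6/2 + 2 = -44*3/4 + 2 = -33 + 2 = -31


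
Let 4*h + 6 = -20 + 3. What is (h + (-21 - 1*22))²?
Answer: 38025/16 ≈ 2376.6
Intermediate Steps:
h = -23/4 (h = -3/2 + (-20 + 3)/4 = -3/2 + (¼)*(-17) = -3/2 - 17/4 = -23/4 ≈ -5.7500)
(h + (-21 - 1*22))² = (-23/4 + (-21 - 1*22))² = (-23/4 + (-21 - 22))² = (-23/4 - 43)² = (-195/4)² = 38025/16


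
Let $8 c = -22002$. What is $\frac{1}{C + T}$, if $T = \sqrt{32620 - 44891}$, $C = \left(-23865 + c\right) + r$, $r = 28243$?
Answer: $\frac{26044}{42589457} - \frac{16 i \sqrt{12271}}{42589457} \approx 0.00061151 - 4.1616 \cdot 10^{-5} i$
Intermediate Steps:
$c = - \frac{11001}{4}$ ($c = \frac{1}{8} \left(-22002\right) = - \frac{11001}{4} \approx -2750.3$)
$C = \frac{6511}{4}$ ($C = \left(-23865 - \frac{11001}{4}\right) + 28243 = - \frac{106461}{4} + 28243 = \frac{6511}{4} \approx 1627.8$)
$T = i \sqrt{12271}$ ($T = \sqrt{-12271} = i \sqrt{12271} \approx 110.77 i$)
$\frac{1}{C + T} = \frac{1}{\frac{6511}{4} + i \sqrt{12271}}$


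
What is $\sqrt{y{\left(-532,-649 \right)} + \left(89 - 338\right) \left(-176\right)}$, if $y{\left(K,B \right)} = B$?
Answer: $5 \sqrt{1727} \approx 207.79$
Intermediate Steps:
$\sqrt{y{\left(-532,-649 \right)} + \left(89 - 338\right) \left(-176\right)} = \sqrt{-649 + \left(89 - 338\right) \left(-176\right)} = \sqrt{-649 - -43824} = \sqrt{-649 + 43824} = \sqrt{43175} = 5 \sqrt{1727}$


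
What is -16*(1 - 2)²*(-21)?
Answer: 336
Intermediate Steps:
-16*(1 - 2)²*(-21) = -16*(-1)²*(-21) = -16*1*(-21) = -16*(-21) = 336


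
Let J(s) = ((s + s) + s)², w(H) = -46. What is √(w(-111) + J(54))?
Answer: √26198 ≈ 161.86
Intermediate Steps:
J(s) = 9*s² (J(s) = (2*s + s)² = (3*s)² = 9*s²)
√(w(-111) + J(54)) = √(-46 + 9*54²) = √(-46 + 9*2916) = √(-46 + 26244) = √26198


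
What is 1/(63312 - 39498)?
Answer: 1/23814 ≈ 4.1992e-5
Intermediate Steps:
1/(63312 - 39498) = 1/23814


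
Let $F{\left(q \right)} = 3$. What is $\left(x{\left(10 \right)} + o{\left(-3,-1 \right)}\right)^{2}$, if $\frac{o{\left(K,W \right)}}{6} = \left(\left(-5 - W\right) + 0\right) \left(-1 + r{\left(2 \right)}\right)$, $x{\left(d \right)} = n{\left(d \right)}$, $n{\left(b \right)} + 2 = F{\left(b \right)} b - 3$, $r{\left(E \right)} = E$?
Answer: $1$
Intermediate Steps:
$n{\left(b \right)} = -5 + 3 b$ ($n{\left(b \right)} = -2 + \left(3 b - 3\right) = -2 + \left(-3 + 3 b\right) = -5 + 3 b$)
$x{\left(d \right)} = -5 + 3 d$
$o{\left(K,W \right)} = -30 - 6 W$ ($o{\left(K,W \right)} = 6 \left(\left(-5 - W\right) + 0\right) \left(-1 + 2\right) = 6 \left(-5 - W\right) 1 = 6 \left(-5 - W\right) = -30 - 6 W$)
$\left(x{\left(10 \right)} + o{\left(-3,-1 \right)}\right)^{2} = \left(\left(-5 + 3 \cdot 10\right) - 24\right)^{2} = \left(\left(-5 + 30\right) + \left(-30 + 6\right)\right)^{2} = \left(25 - 24\right)^{2} = 1^{2} = 1$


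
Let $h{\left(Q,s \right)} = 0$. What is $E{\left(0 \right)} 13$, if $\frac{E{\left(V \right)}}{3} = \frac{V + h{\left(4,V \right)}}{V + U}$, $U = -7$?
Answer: $0$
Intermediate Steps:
$E{\left(V \right)} = \frac{3 V}{-7 + V}$ ($E{\left(V \right)} = 3 \frac{V + 0}{V - 7} = 3 \frac{V}{-7 + V} = \frac{3 V}{-7 + V}$)
$E{\left(0 \right)} 13 = 3 \cdot 0 \frac{1}{-7 + 0} \cdot 13 = 3 \cdot 0 \frac{1}{-7} \cdot 13 = 3 \cdot 0 \left(- \frac{1}{7}\right) 13 = 0 \cdot 13 = 0$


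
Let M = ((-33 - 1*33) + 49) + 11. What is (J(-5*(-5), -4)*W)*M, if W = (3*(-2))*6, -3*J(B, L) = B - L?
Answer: -2088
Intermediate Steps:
J(B, L) = -B/3 + L/3 (J(B, L) = -(B - L)/3 = -B/3 + L/3)
W = -36 (W = -6*6 = -36)
M = -6 (M = ((-33 - 33) + 49) + 11 = (-66 + 49) + 11 = -17 + 11 = -6)
(J(-5*(-5), -4)*W)*M = ((-(-5)*(-5)/3 + (⅓)*(-4))*(-36))*(-6) = ((-⅓*25 - 4/3)*(-36))*(-6) = ((-25/3 - 4/3)*(-36))*(-6) = -29/3*(-36)*(-6) = 348*(-6) = -2088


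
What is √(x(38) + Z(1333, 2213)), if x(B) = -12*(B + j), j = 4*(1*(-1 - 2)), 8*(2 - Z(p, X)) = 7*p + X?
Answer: I*√1753 ≈ 41.869*I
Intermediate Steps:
Z(p, X) = 2 - 7*p/8 - X/8 (Z(p, X) = 2 - (7*p + X)/8 = 2 - (X + 7*p)/8 = 2 + (-7*p/8 - X/8) = 2 - 7*p/8 - X/8)
j = -12 (j = 4*(1*(-3)) = 4*(-3) = -12)
x(B) = 144 - 12*B (x(B) = -12*(B - 12) = -12*(-12 + B) = 144 - 12*B)
√(x(38) + Z(1333, 2213)) = √((144 - 12*38) + (2 - 7/8*1333 - ⅛*2213)) = √((144 - 456) + (2 - 9331/8 - 2213/8)) = √(-312 - 1441) = √(-1753) = I*√1753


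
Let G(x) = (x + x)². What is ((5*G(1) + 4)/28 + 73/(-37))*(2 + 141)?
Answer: -41327/259 ≈ -159.56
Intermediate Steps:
G(x) = 4*x² (G(x) = (2*x)² = 4*x²)
((5*G(1) + 4)/28 + 73/(-37))*(2 + 141) = ((5*(4*1²) + 4)/28 + 73/(-37))*(2 + 141) = ((5*(4*1) + 4)*(1/28) + 73*(-1/37))*143 = ((5*4 + 4)*(1/28) - 73/37)*143 = ((20 + 4)*(1/28) - 73/37)*143 = (24*(1/28) - 73/37)*143 = (6/7 - 73/37)*143 = -289/259*143 = -41327/259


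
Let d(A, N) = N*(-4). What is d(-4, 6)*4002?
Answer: -96048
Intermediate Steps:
d(A, N) = -4*N
d(-4, 6)*4002 = -4*6*4002 = -24*4002 = -96048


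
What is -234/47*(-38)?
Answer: 8892/47 ≈ 189.19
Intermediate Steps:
-234/47*(-38) = 8892/47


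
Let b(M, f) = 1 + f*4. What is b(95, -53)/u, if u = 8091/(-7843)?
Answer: 53383/261 ≈ 204.53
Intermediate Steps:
b(M, f) = 1 + 4*f
u = -261/253 (u = 8091*(-1/7843) = -261/253 ≈ -1.0316)
b(95, -53)/u = (1 + 4*(-53))/(-261/253) = (1 - 212)*(-253/261) = -211*(-253/261) = 53383/261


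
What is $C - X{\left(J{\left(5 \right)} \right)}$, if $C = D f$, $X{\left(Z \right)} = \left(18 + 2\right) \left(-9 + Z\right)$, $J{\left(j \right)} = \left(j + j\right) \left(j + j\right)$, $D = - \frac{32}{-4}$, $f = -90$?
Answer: $-2540$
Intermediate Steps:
$D = 8$ ($D = \left(-32\right) \left(- \frac{1}{4}\right) = 8$)
$J{\left(j \right)} = 4 j^{2}$ ($J{\left(j \right)} = 2 j 2 j = 4 j^{2}$)
$X{\left(Z \right)} = -180 + 20 Z$ ($X{\left(Z \right)} = 20 \left(-9 + Z\right) = -180 + 20 Z$)
$C = -720$ ($C = 8 \left(-90\right) = -720$)
$C - X{\left(J{\left(5 \right)} \right)} = -720 - \left(-180 + 20 \cdot 4 \cdot 5^{2}\right) = -720 - \left(-180 + 20 \cdot 4 \cdot 25\right) = -720 - \left(-180 + 20 \cdot 100\right) = -720 - \left(-180 + 2000\right) = -720 - 1820 = -2540$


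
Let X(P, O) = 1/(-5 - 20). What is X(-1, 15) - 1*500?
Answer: -12501/25 ≈ -500.04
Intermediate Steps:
X(P, O) = -1/25 (X(P, O) = 1/(-25) = -1/25)
X(-1, 15) - 1*500 = -1/25 - 1*500 = -1/25 - 500 = -12501/25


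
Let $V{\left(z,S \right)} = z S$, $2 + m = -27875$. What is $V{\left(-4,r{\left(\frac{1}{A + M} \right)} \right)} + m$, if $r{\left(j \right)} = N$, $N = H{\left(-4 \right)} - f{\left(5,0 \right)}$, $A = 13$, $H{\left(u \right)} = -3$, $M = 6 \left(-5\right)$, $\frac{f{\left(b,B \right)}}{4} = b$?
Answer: $-27785$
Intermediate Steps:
$f{\left(b,B \right)} = 4 b$
$M = -30$
$m = -27877$ ($m = -2 - 27875 = -27877$)
$N = -23$ ($N = -3 - 4 \cdot 5 = -3 - 20 = -23$)
$r{\left(j \right)} = -23$
$V{\left(z,S \right)} = S z$
$V{\left(-4,r{\left(\frac{1}{A + M} \right)} \right)} + m = \left(-23\right) \left(-4\right) - 27877 = 92 - 27877 = -27785$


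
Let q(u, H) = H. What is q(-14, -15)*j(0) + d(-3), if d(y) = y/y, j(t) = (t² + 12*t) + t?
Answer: 1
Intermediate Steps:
j(t) = t² + 13*t
d(y) = 1
q(-14, -15)*j(0) + d(-3) = -0*(13 + 0) + 1 = -0*13 + 1 = -15*0 + 1 = 0 + 1 = 1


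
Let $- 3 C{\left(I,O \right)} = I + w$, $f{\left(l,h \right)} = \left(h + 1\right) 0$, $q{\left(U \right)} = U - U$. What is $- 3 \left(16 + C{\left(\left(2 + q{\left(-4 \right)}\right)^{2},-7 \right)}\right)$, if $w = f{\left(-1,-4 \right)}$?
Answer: $-44$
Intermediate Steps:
$q{\left(U \right)} = 0$
$f{\left(l,h \right)} = 0$ ($f{\left(l,h \right)} = \left(1 + h\right) 0 = 0$)
$w = 0$
$C{\left(I,O \right)} = - \frac{I}{3}$ ($C{\left(I,O \right)} = - \frac{I + 0}{3} = - \frac{I}{3}$)
$- 3 \left(16 + C{\left(\left(2 + q{\left(-4 \right)}\right)^{2},-7 \right)}\right) = - 3 \left(16 - \frac{\left(2 + 0\right)^{2}}{3}\right) = - 3 \left(16 - \frac{2^{2}}{3}\right) = - 3 \left(16 - \frac{4}{3}\right) = \left(-3\right) \frac{44}{3} = -44$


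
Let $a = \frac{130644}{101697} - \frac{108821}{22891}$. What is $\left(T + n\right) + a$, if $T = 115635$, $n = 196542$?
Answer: $\frac{242241043557782}{775982009} \approx 3.1217 \cdot 10^{5}$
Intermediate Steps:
$a = - \frac{2692065811}{775982009}$ ($a = 130644 \cdot \frac{1}{101697} - \frac{108821}{22891} = \frac{43548}{33899} - \frac{108821}{22891} = - \frac{2692065811}{775982009} \approx -3.4692$)
$\left(T + n\right) + a = \left(115635 + 196542\right) - \frac{2692065811}{775982009} = 312177 - \frac{2692065811}{775982009} = \frac{242241043557782}{775982009}$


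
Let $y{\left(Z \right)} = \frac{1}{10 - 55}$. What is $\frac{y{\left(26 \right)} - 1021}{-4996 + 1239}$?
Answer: $\frac{45946}{169065} \approx 0.27177$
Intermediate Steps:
$y{\left(Z \right)} = - \frac{1}{45}$ ($y{\left(Z \right)} = \frac{1}{-45} = - \frac{1}{45}$)
$\frac{y{\left(26 \right)} - 1021}{-4996 + 1239} = \frac{- \frac{1}{45} - 1021}{-4996 + 1239} = - \frac{45946}{45 \left(-3757\right)} = \left(- \frac{45946}{45}\right) \left(- \frac{1}{3757}\right) = \frac{45946}{169065}$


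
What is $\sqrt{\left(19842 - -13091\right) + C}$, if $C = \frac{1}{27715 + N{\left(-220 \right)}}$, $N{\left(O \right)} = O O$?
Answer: $\frac{8 \sqrt{2981204882110}}{76115} \approx 181.47$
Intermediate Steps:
$N{\left(O \right)} = O^{2}$
$C = \frac{1}{76115}$ ($C = \frac{1}{27715 + \left(-220\right)^{2}} = \frac{1}{27715 + 48400} = \frac{1}{76115} \approx 1.3138 \cdot 10^{-5}$)
$\sqrt{\left(19842 - -13091\right) + C} = \sqrt{\left(19842 - -13091\right) + \frac{1}{76115}} = \sqrt{\left(19842 + 13091\right) + \frac{1}{76115}} = \sqrt{32933 + \frac{1}{76115}} = \sqrt{\frac{2506695296}{76115}} = \frac{8 \sqrt{2981204882110}}{76115}$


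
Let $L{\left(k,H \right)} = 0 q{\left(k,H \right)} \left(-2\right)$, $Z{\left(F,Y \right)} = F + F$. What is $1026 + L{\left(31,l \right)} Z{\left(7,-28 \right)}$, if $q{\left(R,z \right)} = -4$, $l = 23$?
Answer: $1026$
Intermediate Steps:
$Z{\left(F,Y \right)} = 2 F$
$L{\left(k,H \right)} = 0$ ($L{\left(k,H \right)} = 0 \left(-4\right) \left(-2\right) = 0 \left(-2\right) = 0$)
$1026 + L{\left(31,l \right)} Z{\left(7,-28 \right)} = 1026 + 0 \cdot 2 \cdot 7 = 1026 + 0 \cdot 14 = 1026 + 0 = 1026$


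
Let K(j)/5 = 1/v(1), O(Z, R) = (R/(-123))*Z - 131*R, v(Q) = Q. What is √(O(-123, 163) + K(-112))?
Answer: I*√21185 ≈ 145.55*I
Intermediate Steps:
O(Z, R) = -131*R - R*Z/123 (O(Z, R) = (R*(-1/123))*Z - 131*R = (-R/123)*Z - 131*R = -R*Z/123 - 131*R = -131*R - R*Z/123)
K(j) = 5 (K(j) = 5/1 = 5*1 = 5)
√(O(-123, 163) + K(-112)) = √(-1/123*163*(16113 - 123) + 5) = √(-1/123*163*15990 + 5) = √(-21190 + 5) = √(-21185) = I*√21185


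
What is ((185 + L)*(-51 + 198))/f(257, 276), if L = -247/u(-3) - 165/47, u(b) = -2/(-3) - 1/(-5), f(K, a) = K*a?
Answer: -238385/1111268 ≈ -0.21452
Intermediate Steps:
u(b) = 13/15 (u(b) = -2*(-⅓) - 1*(-⅕) = ⅔ + ⅕ = 13/15)
L = -13560/47 (L = -247/13/15 - 165/47 = -247*15/13 - 165*1/47 = -285 - 165/47 = -13560/47 ≈ -288.51)
((185 + L)*(-51 + 198))/f(257, 276) = ((185 - 13560/47)*(-51 + 198))/((257*276)) = -4865/47*147/70932 = -715155/47*1/70932 = -238385/1111268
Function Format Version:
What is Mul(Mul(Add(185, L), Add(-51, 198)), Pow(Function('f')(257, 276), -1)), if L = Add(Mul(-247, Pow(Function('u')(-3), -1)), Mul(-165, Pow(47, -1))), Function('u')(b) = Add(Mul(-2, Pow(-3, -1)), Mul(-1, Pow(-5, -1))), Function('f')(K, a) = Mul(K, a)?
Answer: Rational(-238385, 1111268) ≈ -0.21452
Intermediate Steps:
Function('u')(b) = Rational(13, 15) (Function('u')(b) = Add(Mul(-2, Rational(-1, 3)), Mul(-1, Rational(-1, 5))) = Add(Rational(2, 3), Rational(1, 5)) = Rational(13, 15))
L = Rational(-13560, 47) (L = Add(Mul(-247, Pow(Rational(13, 15), -1)), Mul(-165, Pow(47, -1))) = Add(Mul(-247, Rational(15, 13)), Mul(-165, Rational(1, 47))) = Add(-285, Rational(-165, 47)) = Rational(-13560, 47) ≈ -288.51)
Mul(Mul(Add(185, L), Add(-51, 198)), Pow(Function('f')(257, 276), -1)) = Mul(Mul(Add(185, Rational(-13560, 47)), Add(-51, 198)), Pow(Mul(257, 276), -1)) = Mul(Mul(Rational(-4865, 47), 147), Pow(70932, -1)) = Mul(Rational(-715155, 47), Rational(1, 70932)) = Rational(-238385, 1111268)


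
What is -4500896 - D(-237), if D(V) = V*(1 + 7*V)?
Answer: -4893842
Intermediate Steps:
-4500896 - D(-237) = -4500896 - (-237)*(1 + 7*(-237)) = -4500896 - (-237)*(1 - 1659) = -4500896 - (-237)*(-1658) = -4500896 - 1*392946 = -4500896 - 392946 = -4893842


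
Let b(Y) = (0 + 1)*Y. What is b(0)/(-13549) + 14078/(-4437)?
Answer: -14078/4437 ≈ -3.1729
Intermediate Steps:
b(Y) = Y (b(Y) = 1*Y = Y)
b(0)/(-13549) + 14078/(-4437) = 0/(-13549) + 14078/(-4437) = 0*(-1/13549) + 14078*(-1/4437) = 0 - 14078/4437 = -14078/4437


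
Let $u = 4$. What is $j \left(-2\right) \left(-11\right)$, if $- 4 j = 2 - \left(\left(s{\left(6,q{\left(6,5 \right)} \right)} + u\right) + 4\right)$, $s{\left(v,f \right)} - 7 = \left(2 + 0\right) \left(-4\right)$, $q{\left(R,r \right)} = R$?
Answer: $\frac{55}{2} \approx 27.5$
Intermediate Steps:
$s{\left(v,f \right)} = -1$ ($s{\left(v,f \right)} = 7 + \left(2 + 0\right) \left(-4\right) = 7 + 2 \left(-4\right) = 7 - 8 = -1$)
$j = \frac{5}{4}$ ($j = - \frac{2 - \left(\left(-1 + 4\right) + 4\right)}{4} = - \frac{2 - \left(3 + 4\right)}{4} = - \frac{2 - 7}{4} = \left(- \frac{1}{4}\right) \left(-5\right) = \frac{5}{4} \approx 1.25$)
$j \left(-2\right) \left(-11\right) = \frac{5}{4} \left(-2\right) \left(-11\right) = \left(- \frac{5}{2}\right) \left(-11\right) = \frac{55}{2}$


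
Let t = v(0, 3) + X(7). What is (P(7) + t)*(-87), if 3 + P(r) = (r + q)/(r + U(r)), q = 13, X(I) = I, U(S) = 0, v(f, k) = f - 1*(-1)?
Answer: -4785/7 ≈ -683.57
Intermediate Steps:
v(f, k) = 1 + f (v(f, k) = f + 1 = 1 + f)
t = 8 (t = (1 + 0) + 7 = 1 + 7 = 8)
P(r) = -3 + (13 + r)/r (P(r) = -3 + (r + 13)/(r + 0) = -3 + (13 + r)/r)
(P(7) + t)*(-87) = ((-2 + 13/7) + 8)*(-87) = (-⅐ + 8)*(-87) = (55/7)*(-87) = -4785/7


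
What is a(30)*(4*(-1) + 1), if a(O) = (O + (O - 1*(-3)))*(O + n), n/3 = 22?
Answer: -18144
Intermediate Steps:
n = 66 (n = 3*22 = 66)
a(O) = (3 + 2*O)*(66 + O) (a(O) = (O + (O - 1*(-3)))*(O + 66) = (O + (O + 3))*(66 + O) = (O + (3 + O))*(66 + O) = (3 + 2*O)*(66 + O))
a(30)*(4*(-1) + 1) = (198 + 2*30² + 135*30)*(4*(-1) + 1) = (198 + 2*900 + 4050)*(-4 + 1) = (198 + 1800 + 4050)*(-3) = 6048*(-3) = -18144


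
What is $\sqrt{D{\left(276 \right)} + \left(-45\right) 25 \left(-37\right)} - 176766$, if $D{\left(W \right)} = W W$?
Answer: $-176766 + 3 \sqrt{13089} \approx -1.7642 \cdot 10^{5}$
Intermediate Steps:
$D{\left(W \right)} = W^{2}$
$\sqrt{D{\left(276 \right)} + \left(-45\right) 25 \left(-37\right)} - 176766 = \sqrt{276^{2} + \left(-45\right) 25 \left(-37\right)} - 176766 = \sqrt{76176 - -41625} - 176766 = \sqrt{76176 + 41625} - 176766 = \sqrt{117801} - 176766 = 3 \sqrt{13089} - 176766 = -176766 + 3 \sqrt{13089}$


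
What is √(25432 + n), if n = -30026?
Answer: I*√4594 ≈ 67.779*I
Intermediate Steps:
√(25432 + n) = √(25432 - 30026) = √(-4594) = I*√4594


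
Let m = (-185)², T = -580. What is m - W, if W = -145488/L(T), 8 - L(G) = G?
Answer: 241307/7 ≈ 34472.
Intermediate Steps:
L(G) = 8 - G
m = 34225
W = -1732/7 (W = -145488/(8 - 1*(-580)) = -145488/(8 + 580) = -145488/588 = -145488*1/588 = -1732/7 ≈ -247.43)
m - W = 34225 - 1*(-1732/7) = 34225 + 1732/7 = 241307/7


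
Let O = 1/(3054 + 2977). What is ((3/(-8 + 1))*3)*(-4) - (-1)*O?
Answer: 217123/42217 ≈ 5.1430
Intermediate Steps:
O = 1/6031 ≈ 0.00016581
((3/(-8 + 1))*3)*(-4) - (-1)*O = ((3/(-8 + 1))*3)*(-4) - (-1)/6031 = ((3/(-7))*3)*(-4) - 1*(-1/6031) = ((3*(-1/7))*3)*(-4) + 1/6031 = -3/7*3*(-4) + 1/6031 = -9/7*(-4) + 1/6031 = 36/7 + 1/6031 = 217123/42217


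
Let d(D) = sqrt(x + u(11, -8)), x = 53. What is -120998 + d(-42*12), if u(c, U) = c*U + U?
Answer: -120998 + I*sqrt(43) ≈ -1.21e+5 + 6.5574*I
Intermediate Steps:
u(c, U) = U + U*c (u(c, U) = U*c + U = U + U*c)
d(D) = I*sqrt(43) (d(D) = sqrt(53 - 8*(1 + 11)) = sqrt(53 - 8*12) = sqrt(53 - 96) = sqrt(-43) = I*sqrt(43))
-120998 + d(-42*12) = -120998 + I*sqrt(43)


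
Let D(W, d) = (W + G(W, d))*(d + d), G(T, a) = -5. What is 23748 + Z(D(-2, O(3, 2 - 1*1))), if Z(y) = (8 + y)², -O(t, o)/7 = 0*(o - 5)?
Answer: 23812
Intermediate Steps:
O(t, o) = 0 (O(t, o) = -0*(o - 5) = -0*(-5 + o) = -7*0 = 0)
D(W, d) = 2*d*(-5 + W) (D(W, d) = (W - 5)*(d + d) = (-5 + W)*(2*d) = 2*d*(-5 + W))
23748 + Z(D(-2, O(3, 2 - 1*1))) = 23748 + (8 + 2*0*(-5 - 2))² = 23748 + (8 + 2*0*(-7))² = 23748 + (8 + 0)² = 23748 + 8² = 23748 + 64 = 23812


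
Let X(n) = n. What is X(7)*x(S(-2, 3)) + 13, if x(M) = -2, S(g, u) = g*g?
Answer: -1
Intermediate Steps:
S(g, u) = g**2
X(7)*x(S(-2, 3)) + 13 = 7*(-2) + 13 = -14 + 13 = -1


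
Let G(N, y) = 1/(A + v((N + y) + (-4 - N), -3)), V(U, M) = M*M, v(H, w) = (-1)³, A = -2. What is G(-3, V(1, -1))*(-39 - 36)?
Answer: 25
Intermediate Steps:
v(H, w) = -1
V(U, M) = M²
G(N, y) = -⅓ (G(N, y) = 1/(-2 - 1) = 1/(-3) = -⅓)
G(-3, V(1, -1))*(-39 - 36) = -(-39 - 36)/3 = -⅓*(-75) = 25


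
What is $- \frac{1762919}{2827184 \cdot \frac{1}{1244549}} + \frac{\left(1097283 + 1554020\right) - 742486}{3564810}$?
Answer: $- \frac{3910663525480606391}{5039186897520} \approx -7.7605 \cdot 10^{5}$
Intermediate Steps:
$- \frac{1762919}{2827184 \cdot \frac{1}{1244549}} + \frac{\left(1097283 + 1554020\right) - 742486}{3564810} = - \frac{1762919}{2827184 \cdot \frac{1}{1244549}} + \left(2651303 - 742486\right) \frac{1}{3564810} = - \frac{1762919}{\frac{2827184}{1244549}} + 1908817 \cdot \frac{1}{3564810} = \left(-1762919\right) \frac{1244549}{2827184} + \frac{1908817}{3564810} = - \frac{2194039078531}{2827184} + \frac{1908817}{3564810} = - \frac{3910663525480606391}{5039186897520}$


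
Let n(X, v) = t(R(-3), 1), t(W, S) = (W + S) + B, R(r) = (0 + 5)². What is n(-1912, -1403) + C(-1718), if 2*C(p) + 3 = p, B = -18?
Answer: -1705/2 ≈ -852.50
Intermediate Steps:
C(p) = -3/2 + p/2
R(r) = 25 (R(r) = 5² = 25)
t(W, S) = -18 + S + W (t(W, S) = (W + S) - 18 = (S + W) - 18 = -18 + S + W)
n(X, v) = 8 (n(X, v) = -18 + 1 + 25 = 8)
n(-1912, -1403) + C(-1718) = 8 + (-3/2 + (½)*(-1718)) = 8 + (-3/2 - 859) = 8 - 1721/2 = -1705/2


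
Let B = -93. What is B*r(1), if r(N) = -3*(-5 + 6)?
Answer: 279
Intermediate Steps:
r(N) = -3 (r(N) = -3*1 = -3)
B*r(1) = -93*(-3) = 279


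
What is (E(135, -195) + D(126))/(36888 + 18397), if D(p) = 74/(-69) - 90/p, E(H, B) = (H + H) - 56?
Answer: 102499/26702655 ≈ 0.0038385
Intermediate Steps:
E(H, B) = -56 + 2*H (E(H, B) = 2*H - 56 = -56 + 2*H)
D(p) = -74/69 - 90/p (D(p) = 74*(-1/69) - 90/p = -74/69 - 90/p)
(E(135, -195) + D(126))/(36888 + 18397) = ((-56 + 2*135) + (-74/69 - 90/126))/(36888 + 18397) = ((-56 + 270) + (-74/69 - 90*1/126))/55285 = (214 + (-74/69 - 5/7))*(1/55285) = (214 - 863/483)*(1/55285) = (102499/483)*(1/55285) = 102499/26702655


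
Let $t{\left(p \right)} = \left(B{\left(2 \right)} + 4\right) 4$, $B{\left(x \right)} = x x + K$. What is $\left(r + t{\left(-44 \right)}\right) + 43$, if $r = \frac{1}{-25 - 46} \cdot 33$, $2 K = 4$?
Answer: $\frac{5860}{71} \approx 82.535$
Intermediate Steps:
$K = 2$ ($K = \frac{1}{2} \cdot 4 = 2$)
$B{\left(x \right)} = 2 + x^{2}$ ($B{\left(x \right)} = x x + 2 = x^{2} + 2 = 2 + x^{2}$)
$t{\left(p \right)} = 40$ ($t{\left(p \right)} = \left(\left(2 + 2^{2}\right) + 4\right) 4 = \left(\left(2 + 4\right) + 4\right) 4 = \left(6 + 4\right) 4 = 10 \cdot 4 = 40$)
$r = - \frac{33}{71}$ ($r = \frac{1}{-71} \cdot 33 = \left(- \frac{1}{71}\right) 33 = - \frac{33}{71} \approx -0.46479$)
$\left(r + t{\left(-44 \right)}\right) + 43 = \left(- \frac{33}{71} + 40\right) + 43 = \frac{2807}{71} + 43 = \frac{5860}{71}$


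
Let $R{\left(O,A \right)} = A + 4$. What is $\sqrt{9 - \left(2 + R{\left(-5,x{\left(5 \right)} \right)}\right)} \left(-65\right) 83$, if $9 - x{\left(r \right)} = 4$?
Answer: $- 5395 i \sqrt{2} \approx - 7629.7 i$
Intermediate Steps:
$x{\left(r \right)} = 5$ ($x{\left(r \right)} = 9 - 4 = 5$)
$R{\left(O,A \right)} = 4 + A$
$\sqrt{9 - \left(2 + R{\left(-5,x{\left(5 \right)} \right)}\right)} \left(-65\right) 83 = \sqrt{9 - 11} \left(-65\right) 83 = \sqrt{-2} \left(-65\right) 83 = i \sqrt{2} \left(-65\right) 83 = - 65 i \sqrt{2} \cdot 83 = - 5395 i \sqrt{2}$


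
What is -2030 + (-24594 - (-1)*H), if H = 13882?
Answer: -12742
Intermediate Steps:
-2030 + (-24594 - (-1)*H) = -2030 + (-24594 - (-1)*13882) = -2030 + (-24594 - 1*(-13882)) = -2030 + (-24594 + 13882) = -2030 - 10712 = -12742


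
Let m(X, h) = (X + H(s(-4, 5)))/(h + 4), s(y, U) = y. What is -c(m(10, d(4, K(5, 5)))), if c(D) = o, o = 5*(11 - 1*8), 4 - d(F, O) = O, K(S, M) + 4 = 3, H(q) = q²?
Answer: -15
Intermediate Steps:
K(S, M) = -1 (K(S, M) = -4 + 3 = -1)
d(F, O) = 4 - O
m(X, h) = (16 + X)/(4 + h) (m(X, h) = (X + (-4)²)/(h + 4) = (X + 16)/(4 + h) = (16 + X)/(4 + h))
o = 15 (o = 5*(11 - 8) = 5*3 = 15)
c(D) = 15
-c(m(10, d(4, K(5, 5)))) = -1*15 = -15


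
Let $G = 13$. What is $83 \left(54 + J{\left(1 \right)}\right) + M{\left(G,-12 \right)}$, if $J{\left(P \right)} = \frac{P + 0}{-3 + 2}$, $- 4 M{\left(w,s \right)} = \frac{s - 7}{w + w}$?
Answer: $\frac{457515}{104} \approx 4399.2$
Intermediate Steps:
$M{\left(w,s \right)} = - \frac{-7 + s}{8 w}$ ($M{\left(w,s \right)} = - \frac{\left(s - 7\right) \frac{1}{w + w}}{4} = - \frac{\left(-7 + s\right) \frac{1}{2 w}}{4} = - \frac{\frac{1}{2} \frac{1}{w} \left(-7 + s\right)}{4} = - \frac{-7 + s}{8 w}$)
$J{\left(P \right)} = - P$ ($J{\left(P \right)} = \frac{P}{-1} = P \left(-1\right) = - P$)
$83 \left(54 + J{\left(1 \right)}\right) + M{\left(G,-12 \right)} = 83 \left(54 - 1\right) + \frac{7 - -12}{8 \cdot 13} = 83 \left(54 - 1\right) + \frac{1}{8} \cdot \frac{1}{13} \left(7 + 12\right) = 83 \cdot 53 + \frac{1}{8} \cdot \frac{1}{13} \cdot 19 = 4399 + \frac{19}{104} = \frac{457515}{104}$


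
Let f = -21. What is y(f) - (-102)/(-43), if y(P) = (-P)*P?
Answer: -19065/43 ≈ -443.37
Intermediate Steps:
y(P) = -P²
y(f) - (-102)/(-43) = -1*(-21)² - (-102)/(-43) = -1*441 - (-102)*(-1)/43 = -441 - 1*102/43 = -441 - 102/43 = -19065/43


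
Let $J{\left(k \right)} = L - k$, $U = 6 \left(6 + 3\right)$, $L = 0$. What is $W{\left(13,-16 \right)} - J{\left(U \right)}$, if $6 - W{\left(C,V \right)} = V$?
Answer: $76$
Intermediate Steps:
$W{\left(C,V \right)} = 6 - V$
$U = 54$ ($U = 6 \cdot 9 = 54$)
$J{\left(k \right)} = - k$ ($J{\left(k \right)} = 0 - k = - k$)
$W{\left(13,-16 \right)} - J{\left(U \right)} = \left(6 - -16\right) - \left(-1\right) 54 = \left(6 + 16\right) - -54 = 22 + 54 = 76$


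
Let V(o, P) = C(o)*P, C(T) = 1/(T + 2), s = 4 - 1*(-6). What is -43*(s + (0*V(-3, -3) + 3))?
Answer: -559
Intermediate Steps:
s = 10 (s = 4 + 6 = 10)
C(T) = 1/(2 + T)
V(o, P) = P/(2 + o)
-43*(s + (0*V(-3, -3) + 3)) = -43*(10 + (0*(-3/(2 - 3)) + 3)) = -43*(10 + (0*(-3/(-1)) + 3)) = -43*(10 + (0*(-3*(-1)) + 3)) = -43*(10 + (0*3 + 3)) = -43*(10 + (0 + 3)) = -43*(10 + 3) = -43*13 = -559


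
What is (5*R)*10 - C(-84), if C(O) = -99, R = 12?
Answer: 699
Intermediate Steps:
(5*R)*10 - C(-84) = (5*12)*10 - 1*(-99) = 60*10 + 99 = 600 + 99 = 699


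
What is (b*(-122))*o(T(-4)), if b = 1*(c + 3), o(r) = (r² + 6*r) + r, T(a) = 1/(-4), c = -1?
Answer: 1647/4 ≈ 411.75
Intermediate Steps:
T(a) = -¼
o(r) = r² + 7*r
b = 2 (b = 1*(-1 + 3) = 1*2 = 2)
(b*(-122))*o(T(-4)) = (2*(-122))*(-(7 - ¼)/4) = -(-61)*27/4 = -244*(-27/16) = 1647/4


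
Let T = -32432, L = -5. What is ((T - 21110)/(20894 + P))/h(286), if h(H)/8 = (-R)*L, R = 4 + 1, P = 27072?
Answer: -26771/4796600 ≈ -0.0055812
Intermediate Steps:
R = 5
h(H) = 200 (h(H) = 8*(-1*5*(-5)) = 8*(-5*(-5)) = 8*25 = 200)
((T - 21110)/(20894 + P))/h(286) = ((-32432 - 21110)/(20894 + 27072))/200 = -53542/47966*(1/200) = -53542*1/47966*(1/200) = -26771/23983*1/200 = -26771/4796600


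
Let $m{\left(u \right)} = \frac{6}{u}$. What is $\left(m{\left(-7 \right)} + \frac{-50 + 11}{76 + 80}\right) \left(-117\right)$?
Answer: $\frac{3627}{28} \approx 129.54$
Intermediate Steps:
$\left(m{\left(-7 \right)} + \frac{-50 + 11}{76 + 80}\right) \left(-117\right) = \left(\frac{6}{-7} + \frac{-50 + 11}{76 + 80}\right) \left(-117\right) = \left(6 \left(- \frac{1}{7}\right) - \frac{39}{156}\right) \left(-117\right) = \left(- \frac{6}{7} - \frac{1}{4}\right) \left(-117\right) = \left(- \frac{31}{28}\right) \left(-117\right) = \frac{3627}{28}$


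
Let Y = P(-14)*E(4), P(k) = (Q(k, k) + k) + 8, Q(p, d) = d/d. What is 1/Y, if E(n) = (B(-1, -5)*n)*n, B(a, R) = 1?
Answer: -1/80 ≈ -0.012500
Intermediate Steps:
Q(p, d) = 1
P(k) = 9 + k (P(k) = (1 + k) + 8 = 9 + k)
E(n) = n² (E(n) = (1*n)*n = n*n = n²)
Y = -80 (Y = (9 - 14)*4² = -5*16 = -80)
1/Y = 1/(-80) = -1/80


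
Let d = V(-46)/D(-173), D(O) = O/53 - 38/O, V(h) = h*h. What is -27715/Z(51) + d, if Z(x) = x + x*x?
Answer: -17408906011/24676860 ≈ -705.47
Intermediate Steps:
V(h) = h**2
Z(x) = x + x**2
D(O) = -38/O + O/53 (D(O) = O*(1/53) - 38/O = O/53 - 38/O = -38/O + O/53)
d = -19401604/27915 (d = (-46)**2/(-38/(-173) + (1/53)*(-173)) = 2116/(-38*(-1/173) - 173/53) = 2116/(38/173 - 173/53) = 2116/(-27915/9169) = 2116*(-9169/27915) = -19401604/27915 ≈ -695.02)
-27715/Z(51) + d = -27715/(51*(1 + 51)) - 19401604/27915 = -27715/(51*52) - 19401604/27915 = -27715/2652 - 19401604/27915 = -17408906011/24676860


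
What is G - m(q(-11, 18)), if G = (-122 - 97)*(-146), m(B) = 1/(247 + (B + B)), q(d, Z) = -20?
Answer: 6618617/207 ≈ 31974.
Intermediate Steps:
m(B) = 1/(247 + 2*B)
G = 31974 (G = -219*(-146) = 31974)
G - m(q(-11, 18)) = 31974 - 1/(247 + 2*(-20)) = 31974 - 1/(247 - 40) = 31974 - 1/207 = 6618617/207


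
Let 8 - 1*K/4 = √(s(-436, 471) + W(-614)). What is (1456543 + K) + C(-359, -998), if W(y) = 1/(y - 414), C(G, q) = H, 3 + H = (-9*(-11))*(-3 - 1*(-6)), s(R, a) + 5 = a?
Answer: 1456869 - 38*√341039/257 ≈ 1.4568e+6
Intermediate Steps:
s(R, a) = -5 + a
H = 294 (H = -3 + (-9*(-11))*(-3 - 1*(-6)) = -3 + 99*(-3 + 6) = -3 + 99*3 = -3 + 297 = 294)
C(G, q) = 294
W(y) = 1/(-414 + y)
K = 32 - 38*√341039/257 (K = 32 - 4*√((-5 + 471) + 1/(-414 - 614)) = 32 - 4*√(466 + 1/(-1028)) = 32 - 4*√(466 - 1/1028) = 32 - 38*√341039/257 ≈ -54.348)
(1456543 + K) + C(-359, -998) = (1456543 + (32 - 38*√341039/257)) + 294 = (1456575 - 38*√341039/257) + 294 = 1456869 - 38*√341039/257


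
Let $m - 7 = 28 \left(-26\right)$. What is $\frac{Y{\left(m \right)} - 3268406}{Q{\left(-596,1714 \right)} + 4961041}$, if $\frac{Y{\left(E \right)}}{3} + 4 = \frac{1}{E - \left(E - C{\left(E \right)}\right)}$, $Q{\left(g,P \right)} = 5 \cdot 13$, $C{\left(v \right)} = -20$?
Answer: $- \frac{65368363}{99222120} \approx -0.65881$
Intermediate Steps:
$m = -721$ ($m = 7 + 28 \left(-26\right) = 7 - 728 = -721$)
$Q{\left(g,P \right)} = 65$
$Y{\left(E \right)} = - \frac{243}{20}$ ($Y{\left(E \right)} = -12 + \frac{3}{E - \left(20 + E\right)} = -12 + \frac{3}{-20} = -12 + 3 \left(- \frac{1}{20}\right) = -12 - \frac{3}{20} = - \frac{243}{20}$)
$\frac{Y{\left(m \right)} - 3268406}{Q{\left(-596,1714 \right)} + 4961041} = \frac{- \frac{243}{20} - 3268406}{65 + 4961041} = - \frac{65368363}{20 \cdot 4961106} = \left(- \frac{65368363}{20}\right) \frac{1}{4961106} = - \frac{65368363}{99222120}$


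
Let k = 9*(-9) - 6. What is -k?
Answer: 87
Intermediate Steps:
k = -87 (k = -81 - 6 = -87)
-k = -1*(-87) = 87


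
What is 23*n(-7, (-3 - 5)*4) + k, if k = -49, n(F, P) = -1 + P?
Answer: -808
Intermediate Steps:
23*n(-7, (-3 - 5)*4) + k = 23*(-1 + (-3 - 5)*4) - 49 = 23*(-1 - 8*4) - 49 = 23*(-1 - 32) - 49 = 23*(-33) - 49 = -759 - 49 = -808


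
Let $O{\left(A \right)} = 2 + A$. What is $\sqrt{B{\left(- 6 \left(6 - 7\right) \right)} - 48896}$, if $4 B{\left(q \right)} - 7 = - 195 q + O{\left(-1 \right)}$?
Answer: $\frac{11 i \sqrt{1626}}{2} \approx 221.78 i$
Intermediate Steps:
$B{\left(q \right)} = 2 - \frac{195 q}{4}$ ($B{\left(q \right)} = \frac{7}{4} + \frac{- 195 q + \left(2 - 1\right)}{4} = \frac{7}{4} + \frac{- 195 q + 1}{4} = \frac{7}{4} + \frac{1 - 195 q}{4} = \frac{7}{4} - \left(- \frac{1}{4} + \frac{195 q}{4}\right) = 2 - \frac{195 q}{4}$)
$\sqrt{B{\left(- 6 \left(6 - 7\right) \right)} - 48896} = \sqrt{\left(2 - \frac{195 \left(- 6 \left(6 - 7\right)\right)}{4}\right) - 48896} = \sqrt{\left(2 - \frac{195 \left(\left(-6\right) \left(-1\right)\right)}{4}\right) - 48896} = \sqrt{\left(2 - \frac{585}{2}\right) - 48896} = \sqrt{- \frac{581}{2} - 48896} = \sqrt{- \frac{98373}{2}} = \frac{11 i \sqrt{1626}}{2}$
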